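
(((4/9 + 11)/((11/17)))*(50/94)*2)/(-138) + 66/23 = 38153/13959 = 2.73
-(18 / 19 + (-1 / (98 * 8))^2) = -11063827 / 11678464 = -0.95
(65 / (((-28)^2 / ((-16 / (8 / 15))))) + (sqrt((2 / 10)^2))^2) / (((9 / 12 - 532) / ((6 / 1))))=71949 / 2603125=0.03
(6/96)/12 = 1/192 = 0.01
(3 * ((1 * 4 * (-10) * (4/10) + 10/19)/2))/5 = -441/95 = -4.64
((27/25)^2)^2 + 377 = 147797066/390625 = 378.36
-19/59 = -0.32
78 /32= 39 /16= 2.44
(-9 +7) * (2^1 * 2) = -8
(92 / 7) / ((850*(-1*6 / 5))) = -23 / 1785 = -0.01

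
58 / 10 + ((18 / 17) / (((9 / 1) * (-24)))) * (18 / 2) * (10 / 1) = 911 / 170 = 5.36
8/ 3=2.67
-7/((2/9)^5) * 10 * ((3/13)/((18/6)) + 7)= -47534445/52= -914123.94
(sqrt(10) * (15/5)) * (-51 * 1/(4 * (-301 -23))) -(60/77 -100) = 99.59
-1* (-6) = 6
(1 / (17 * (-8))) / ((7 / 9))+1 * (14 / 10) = 1.39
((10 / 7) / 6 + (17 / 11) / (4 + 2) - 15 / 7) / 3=-761 / 1386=-0.55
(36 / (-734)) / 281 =-18 / 103127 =-0.00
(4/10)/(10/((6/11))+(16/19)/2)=114/5345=0.02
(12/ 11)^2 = 144/ 121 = 1.19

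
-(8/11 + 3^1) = -41/11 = -3.73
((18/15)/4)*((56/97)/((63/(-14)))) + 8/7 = 11248/10185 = 1.10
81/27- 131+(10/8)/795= -81407/636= -128.00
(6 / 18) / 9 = 1 / 27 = 0.04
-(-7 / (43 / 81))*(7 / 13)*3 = 11907 / 559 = 21.30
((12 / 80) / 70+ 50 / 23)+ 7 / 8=24561 / 8050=3.05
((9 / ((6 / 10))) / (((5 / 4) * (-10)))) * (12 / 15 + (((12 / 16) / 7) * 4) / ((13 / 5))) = -2634 / 2275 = -1.16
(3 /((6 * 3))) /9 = 1 /54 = 0.02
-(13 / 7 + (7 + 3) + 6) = -125 / 7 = -17.86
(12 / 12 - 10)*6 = -54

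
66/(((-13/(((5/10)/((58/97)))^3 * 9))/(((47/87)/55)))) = -386060679/1471144480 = -0.26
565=565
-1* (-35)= 35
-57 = -57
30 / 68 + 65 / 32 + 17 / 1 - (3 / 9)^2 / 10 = 476413 / 24480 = 19.46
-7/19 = -0.37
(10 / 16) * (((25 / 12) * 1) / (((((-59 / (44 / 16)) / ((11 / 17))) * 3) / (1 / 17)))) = -15125 / 19642752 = -0.00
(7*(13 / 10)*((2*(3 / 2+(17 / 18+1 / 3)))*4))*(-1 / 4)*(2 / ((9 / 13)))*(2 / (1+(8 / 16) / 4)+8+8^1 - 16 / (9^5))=-12418471520 / 4782969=-2596.39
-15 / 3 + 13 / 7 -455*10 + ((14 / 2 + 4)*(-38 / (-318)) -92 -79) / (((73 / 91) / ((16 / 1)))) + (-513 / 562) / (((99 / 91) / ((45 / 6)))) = -7980093467341 / 1004562636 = -7943.85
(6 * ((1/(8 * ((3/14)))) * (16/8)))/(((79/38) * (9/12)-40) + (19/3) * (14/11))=-35112/152387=-0.23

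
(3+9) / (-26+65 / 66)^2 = 52272 / 2725801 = 0.02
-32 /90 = -16 /45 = -0.36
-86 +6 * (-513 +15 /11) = -3155.82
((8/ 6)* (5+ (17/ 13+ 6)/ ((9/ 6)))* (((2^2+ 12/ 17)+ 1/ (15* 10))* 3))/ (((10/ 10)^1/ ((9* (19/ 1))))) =35161742/ 1105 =31820.58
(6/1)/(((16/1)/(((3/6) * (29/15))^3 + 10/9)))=54389/72000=0.76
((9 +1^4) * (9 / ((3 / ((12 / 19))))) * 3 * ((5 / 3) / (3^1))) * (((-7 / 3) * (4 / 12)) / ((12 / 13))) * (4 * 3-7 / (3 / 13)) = 250250 / 513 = 487.82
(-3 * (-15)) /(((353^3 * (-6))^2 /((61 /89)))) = 305 /688808075833076324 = 0.00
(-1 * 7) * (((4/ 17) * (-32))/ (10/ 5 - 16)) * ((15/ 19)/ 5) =-192/ 323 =-0.59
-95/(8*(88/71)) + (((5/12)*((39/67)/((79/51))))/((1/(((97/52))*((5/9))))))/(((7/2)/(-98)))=-157893055/11178816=-14.12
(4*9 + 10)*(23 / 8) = 529 / 4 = 132.25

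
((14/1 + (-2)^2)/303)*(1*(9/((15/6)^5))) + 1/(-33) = -258601/10415625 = -0.02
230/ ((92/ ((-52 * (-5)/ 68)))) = 325/ 34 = 9.56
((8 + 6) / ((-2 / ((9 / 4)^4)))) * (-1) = 45927 / 256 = 179.40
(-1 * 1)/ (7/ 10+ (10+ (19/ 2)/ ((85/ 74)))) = -34/ 645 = -0.05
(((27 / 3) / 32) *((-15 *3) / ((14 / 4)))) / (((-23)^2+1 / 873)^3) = -269462139885 / 11031398949741568384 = -0.00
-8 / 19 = -0.42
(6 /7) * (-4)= -24 /7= -3.43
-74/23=-3.22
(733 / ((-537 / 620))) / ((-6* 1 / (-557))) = -126567110 / 1611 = -78564.31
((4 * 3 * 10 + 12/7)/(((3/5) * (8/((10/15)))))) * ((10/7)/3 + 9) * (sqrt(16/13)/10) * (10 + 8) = 56516 * sqrt(13)/637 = 319.89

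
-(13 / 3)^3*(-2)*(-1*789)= -1155622 / 9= -128402.44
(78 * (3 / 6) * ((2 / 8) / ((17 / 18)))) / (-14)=-351 / 476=-0.74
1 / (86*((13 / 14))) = 7 / 559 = 0.01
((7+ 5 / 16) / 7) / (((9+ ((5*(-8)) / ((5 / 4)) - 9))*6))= -39 / 7168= -0.01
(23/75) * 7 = 161/75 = 2.15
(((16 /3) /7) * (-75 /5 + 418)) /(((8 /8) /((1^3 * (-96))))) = -206336 /7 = -29476.57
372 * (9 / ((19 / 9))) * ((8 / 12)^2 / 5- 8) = -12546.19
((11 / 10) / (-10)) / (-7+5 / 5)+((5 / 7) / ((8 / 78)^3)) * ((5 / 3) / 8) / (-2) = -37064519 / 537600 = -68.94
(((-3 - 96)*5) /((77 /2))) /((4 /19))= -855 /14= -61.07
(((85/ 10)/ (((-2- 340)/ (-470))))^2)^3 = 4065375840149925015625/ 1600135042849344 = 2540645.47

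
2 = 2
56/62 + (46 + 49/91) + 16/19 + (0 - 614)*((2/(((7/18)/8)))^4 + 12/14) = -1759325834.73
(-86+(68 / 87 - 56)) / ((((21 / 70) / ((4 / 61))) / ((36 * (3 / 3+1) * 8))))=-31452160 / 1769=-17779.63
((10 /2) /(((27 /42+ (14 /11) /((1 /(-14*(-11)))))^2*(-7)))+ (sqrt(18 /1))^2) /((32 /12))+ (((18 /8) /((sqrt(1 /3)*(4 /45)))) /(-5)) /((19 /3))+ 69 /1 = 2296439517 /30316036 - 243*sqrt(3) /304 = 74.37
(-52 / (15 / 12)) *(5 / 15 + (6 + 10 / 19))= -285.36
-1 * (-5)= 5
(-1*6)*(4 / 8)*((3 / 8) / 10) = -9 / 80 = -0.11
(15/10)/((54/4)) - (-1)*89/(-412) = -389/3708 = -0.10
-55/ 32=-1.72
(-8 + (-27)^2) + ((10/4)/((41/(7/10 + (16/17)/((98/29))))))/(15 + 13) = 721.00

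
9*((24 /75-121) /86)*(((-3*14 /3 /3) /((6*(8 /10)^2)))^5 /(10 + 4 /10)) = 99036560546875 /30766050312192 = 3.22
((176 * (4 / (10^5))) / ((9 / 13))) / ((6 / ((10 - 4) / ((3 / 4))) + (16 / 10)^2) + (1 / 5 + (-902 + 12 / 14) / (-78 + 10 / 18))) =5581576 / 8313445125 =0.00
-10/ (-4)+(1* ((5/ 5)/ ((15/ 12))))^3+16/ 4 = 1753/ 250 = 7.01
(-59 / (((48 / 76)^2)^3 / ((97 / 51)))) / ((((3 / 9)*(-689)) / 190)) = 1462.66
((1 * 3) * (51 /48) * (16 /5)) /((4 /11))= 28.05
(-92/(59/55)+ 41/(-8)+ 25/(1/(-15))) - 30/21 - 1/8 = -772213/1652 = -467.44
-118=-118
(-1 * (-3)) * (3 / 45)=1 / 5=0.20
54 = 54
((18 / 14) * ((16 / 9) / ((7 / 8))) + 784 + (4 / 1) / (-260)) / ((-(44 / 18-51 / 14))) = 45095598 / 68705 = 656.37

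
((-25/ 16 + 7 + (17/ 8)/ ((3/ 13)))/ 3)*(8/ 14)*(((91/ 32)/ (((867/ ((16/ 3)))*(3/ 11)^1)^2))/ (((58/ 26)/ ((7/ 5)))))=0.00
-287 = -287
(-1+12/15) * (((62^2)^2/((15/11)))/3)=-162539696/225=-722398.65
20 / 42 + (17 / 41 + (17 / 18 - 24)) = -114503 / 5166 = -22.16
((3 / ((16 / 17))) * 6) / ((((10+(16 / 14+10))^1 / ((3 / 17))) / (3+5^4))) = 29673 / 296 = 100.25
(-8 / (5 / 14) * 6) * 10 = -1344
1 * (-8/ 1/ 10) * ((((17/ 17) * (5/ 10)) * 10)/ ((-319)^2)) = -4/ 101761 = -0.00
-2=-2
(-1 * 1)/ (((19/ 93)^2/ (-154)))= 3689.60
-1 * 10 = -10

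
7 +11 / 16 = 123 / 16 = 7.69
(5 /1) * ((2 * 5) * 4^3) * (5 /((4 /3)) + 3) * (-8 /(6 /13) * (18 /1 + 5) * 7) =-60278400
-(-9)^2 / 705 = -0.11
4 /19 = 0.21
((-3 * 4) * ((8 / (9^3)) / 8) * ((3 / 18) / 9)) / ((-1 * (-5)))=-2 / 32805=-0.00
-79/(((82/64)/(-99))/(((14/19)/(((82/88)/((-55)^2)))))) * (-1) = -466356844800/31939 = -14601485.48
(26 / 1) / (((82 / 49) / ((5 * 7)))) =22295 / 41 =543.78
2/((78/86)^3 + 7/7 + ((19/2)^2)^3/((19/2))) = 0.00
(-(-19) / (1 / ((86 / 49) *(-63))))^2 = 216266436 / 49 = 4413600.73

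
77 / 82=0.94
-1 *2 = -2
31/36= 0.86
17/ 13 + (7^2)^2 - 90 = 30060/ 13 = 2312.31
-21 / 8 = -2.62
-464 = -464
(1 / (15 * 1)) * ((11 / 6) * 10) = 11 / 9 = 1.22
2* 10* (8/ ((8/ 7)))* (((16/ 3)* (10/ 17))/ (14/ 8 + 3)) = 89600/ 969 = 92.47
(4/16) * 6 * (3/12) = 3/8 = 0.38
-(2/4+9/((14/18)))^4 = -815730721/38416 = -21234.14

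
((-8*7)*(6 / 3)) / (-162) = 56 / 81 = 0.69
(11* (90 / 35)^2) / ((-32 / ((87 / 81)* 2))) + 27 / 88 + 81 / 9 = 19077 / 4312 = 4.42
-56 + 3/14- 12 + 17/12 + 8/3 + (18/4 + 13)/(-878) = -587456/9219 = -63.72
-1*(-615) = 615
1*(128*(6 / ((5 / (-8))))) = -1228.80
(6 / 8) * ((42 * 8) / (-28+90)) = 126 / 31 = 4.06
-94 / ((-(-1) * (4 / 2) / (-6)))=282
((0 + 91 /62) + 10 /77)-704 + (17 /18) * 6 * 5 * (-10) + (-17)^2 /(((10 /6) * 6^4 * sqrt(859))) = -14117707 /14322 + 289 * sqrt(859) /1855440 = -985.73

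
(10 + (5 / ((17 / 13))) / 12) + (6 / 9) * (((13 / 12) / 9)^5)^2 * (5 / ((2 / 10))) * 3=18935571388836592368305 / 1835086247681868693504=10.32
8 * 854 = 6832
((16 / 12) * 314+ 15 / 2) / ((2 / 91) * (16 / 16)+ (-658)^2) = 232687 / 236398356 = 0.00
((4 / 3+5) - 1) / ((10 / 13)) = 104 / 15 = 6.93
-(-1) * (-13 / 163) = -13 / 163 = -0.08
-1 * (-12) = 12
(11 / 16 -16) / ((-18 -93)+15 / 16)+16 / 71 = 45571 / 125031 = 0.36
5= 5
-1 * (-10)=10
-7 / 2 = -3.50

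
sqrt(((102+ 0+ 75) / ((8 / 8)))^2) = 177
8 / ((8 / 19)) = 19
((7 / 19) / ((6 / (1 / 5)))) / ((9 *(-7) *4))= -1 / 20520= -0.00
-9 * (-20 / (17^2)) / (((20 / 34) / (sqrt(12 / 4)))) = 18 * sqrt(3) / 17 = 1.83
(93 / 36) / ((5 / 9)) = 93 / 20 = 4.65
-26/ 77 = -0.34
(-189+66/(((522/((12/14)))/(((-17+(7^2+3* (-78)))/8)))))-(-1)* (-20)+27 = -75003/406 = -184.74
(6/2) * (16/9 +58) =538/3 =179.33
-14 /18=-7 /9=-0.78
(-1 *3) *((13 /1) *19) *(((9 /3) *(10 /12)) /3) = -1235 /2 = -617.50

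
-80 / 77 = -1.04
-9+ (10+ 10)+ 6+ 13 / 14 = 251 / 14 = 17.93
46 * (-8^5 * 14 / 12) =-5275648 / 3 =-1758549.33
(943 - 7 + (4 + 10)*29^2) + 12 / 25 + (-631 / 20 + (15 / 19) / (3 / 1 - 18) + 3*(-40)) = 23861867 / 1900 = 12558.88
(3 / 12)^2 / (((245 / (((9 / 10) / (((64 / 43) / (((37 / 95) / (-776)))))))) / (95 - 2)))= -0.00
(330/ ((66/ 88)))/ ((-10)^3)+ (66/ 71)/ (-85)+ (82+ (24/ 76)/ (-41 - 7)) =374002761/ 4586600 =81.54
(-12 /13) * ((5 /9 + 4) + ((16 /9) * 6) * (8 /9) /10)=-2972 /585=-5.08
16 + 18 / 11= 194 / 11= 17.64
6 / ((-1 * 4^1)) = -3 / 2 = -1.50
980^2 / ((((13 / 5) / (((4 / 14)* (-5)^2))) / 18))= 47492307.69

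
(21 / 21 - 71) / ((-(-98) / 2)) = -10 / 7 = -1.43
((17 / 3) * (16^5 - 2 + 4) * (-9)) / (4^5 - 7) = -5941942 / 113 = -52583.56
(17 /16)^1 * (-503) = -8551 /16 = -534.44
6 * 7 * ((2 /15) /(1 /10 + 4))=1.37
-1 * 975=-975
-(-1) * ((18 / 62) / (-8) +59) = 14623 / 248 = 58.96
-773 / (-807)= 773 / 807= 0.96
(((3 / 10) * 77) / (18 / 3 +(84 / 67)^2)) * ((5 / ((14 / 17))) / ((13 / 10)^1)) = 76313 / 5356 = 14.25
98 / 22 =49 / 11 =4.45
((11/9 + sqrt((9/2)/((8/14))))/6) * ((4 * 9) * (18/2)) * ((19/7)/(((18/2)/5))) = 2090/21 + 855 * sqrt(14)/14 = 328.03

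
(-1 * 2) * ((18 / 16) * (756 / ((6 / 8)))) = -2268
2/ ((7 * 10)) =1/ 35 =0.03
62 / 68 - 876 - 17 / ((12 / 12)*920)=-13686669 / 15640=-875.11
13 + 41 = 54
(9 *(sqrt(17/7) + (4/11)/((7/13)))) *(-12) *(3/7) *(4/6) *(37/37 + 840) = -181656 *sqrt(119)/49 - 9446112/539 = -57966.74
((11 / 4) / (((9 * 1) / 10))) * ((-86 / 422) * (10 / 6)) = -11825 / 11394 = -1.04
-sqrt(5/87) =-sqrt(435)/87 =-0.24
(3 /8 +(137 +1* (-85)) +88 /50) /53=10827 /10600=1.02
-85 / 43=-1.98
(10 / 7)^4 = 10000 / 2401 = 4.16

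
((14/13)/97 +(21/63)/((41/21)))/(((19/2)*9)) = 18802/8840871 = 0.00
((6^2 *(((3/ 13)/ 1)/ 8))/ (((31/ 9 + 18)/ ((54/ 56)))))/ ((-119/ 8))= -6561/ 2089997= -0.00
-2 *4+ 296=288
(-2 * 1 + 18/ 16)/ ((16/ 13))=-91/ 128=-0.71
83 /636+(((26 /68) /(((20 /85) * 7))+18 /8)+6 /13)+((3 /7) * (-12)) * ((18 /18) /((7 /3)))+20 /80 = 907579 /810264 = 1.12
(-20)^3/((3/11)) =-88000/3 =-29333.33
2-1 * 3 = -1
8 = 8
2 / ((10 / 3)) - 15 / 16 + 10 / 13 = 449 / 1040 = 0.43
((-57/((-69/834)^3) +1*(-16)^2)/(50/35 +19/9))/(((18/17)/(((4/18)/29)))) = 146103084904/708155901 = 206.31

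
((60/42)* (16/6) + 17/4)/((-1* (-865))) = 0.01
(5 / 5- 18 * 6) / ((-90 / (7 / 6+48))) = 6313 / 108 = 58.45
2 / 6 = 1 / 3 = 0.33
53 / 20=2.65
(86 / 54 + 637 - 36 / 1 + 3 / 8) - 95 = 507.97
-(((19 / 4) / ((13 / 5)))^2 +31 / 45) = -4.03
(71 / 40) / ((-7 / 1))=-71 / 280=-0.25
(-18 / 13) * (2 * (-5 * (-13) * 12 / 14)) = -1080 / 7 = -154.29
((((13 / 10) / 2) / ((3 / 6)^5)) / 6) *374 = 19448 / 15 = 1296.53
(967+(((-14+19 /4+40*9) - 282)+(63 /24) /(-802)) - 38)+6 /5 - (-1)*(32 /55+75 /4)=359330133 /352880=1018.28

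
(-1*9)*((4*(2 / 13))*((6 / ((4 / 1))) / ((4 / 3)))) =-81 / 13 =-6.23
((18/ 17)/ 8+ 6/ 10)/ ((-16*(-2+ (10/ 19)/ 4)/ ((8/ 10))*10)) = 4731/ 2414000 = 0.00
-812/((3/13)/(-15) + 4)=-7540/37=-203.78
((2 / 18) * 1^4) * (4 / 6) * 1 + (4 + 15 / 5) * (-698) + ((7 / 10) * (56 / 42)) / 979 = -645748274 / 132165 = -4885.92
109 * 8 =872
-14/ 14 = -1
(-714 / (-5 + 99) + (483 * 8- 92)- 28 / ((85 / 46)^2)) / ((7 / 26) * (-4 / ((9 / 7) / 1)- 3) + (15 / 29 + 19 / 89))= -770351129481726 / 187567986575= -4107.05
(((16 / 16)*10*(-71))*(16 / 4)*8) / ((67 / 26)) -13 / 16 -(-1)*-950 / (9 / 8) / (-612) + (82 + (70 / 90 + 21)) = -12860714663 / 1476144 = -8712.37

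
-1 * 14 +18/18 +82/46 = -258/23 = -11.22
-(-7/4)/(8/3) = 0.66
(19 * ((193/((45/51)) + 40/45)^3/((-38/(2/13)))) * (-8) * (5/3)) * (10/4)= 3861236273548/142155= 27162155.91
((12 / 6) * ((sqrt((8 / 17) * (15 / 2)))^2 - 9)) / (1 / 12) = -2232 / 17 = -131.29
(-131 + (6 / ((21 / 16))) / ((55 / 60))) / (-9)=9703 / 693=14.00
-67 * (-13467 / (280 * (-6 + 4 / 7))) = -902289 / 1520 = -593.61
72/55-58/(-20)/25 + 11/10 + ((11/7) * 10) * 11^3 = 201338054/9625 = 20918.24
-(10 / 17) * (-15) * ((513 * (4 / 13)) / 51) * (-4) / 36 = -11400 / 3757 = -3.03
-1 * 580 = -580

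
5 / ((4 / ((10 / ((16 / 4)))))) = 25 / 8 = 3.12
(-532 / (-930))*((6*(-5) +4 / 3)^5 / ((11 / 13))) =-13087760.33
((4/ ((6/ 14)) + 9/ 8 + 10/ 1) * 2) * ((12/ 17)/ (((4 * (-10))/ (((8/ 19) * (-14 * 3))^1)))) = 20622/ 1615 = 12.77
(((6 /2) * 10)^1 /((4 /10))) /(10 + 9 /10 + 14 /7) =250 /43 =5.81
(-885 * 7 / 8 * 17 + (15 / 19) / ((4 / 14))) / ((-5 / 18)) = 3601017 / 76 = 47381.80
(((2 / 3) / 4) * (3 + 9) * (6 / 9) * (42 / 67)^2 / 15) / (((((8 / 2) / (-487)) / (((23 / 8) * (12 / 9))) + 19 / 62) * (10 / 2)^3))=544458208 / 592915536875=0.00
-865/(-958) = 865/958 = 0.90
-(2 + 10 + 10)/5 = -22/5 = -4.40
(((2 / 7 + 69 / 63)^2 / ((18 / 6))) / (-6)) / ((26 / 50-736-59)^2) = -0.00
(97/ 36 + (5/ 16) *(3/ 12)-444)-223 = -382595/ 576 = -664.23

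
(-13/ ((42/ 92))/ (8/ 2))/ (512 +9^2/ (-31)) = -0.01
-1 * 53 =-53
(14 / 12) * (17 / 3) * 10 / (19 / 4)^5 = 609280 / 22284891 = 0.03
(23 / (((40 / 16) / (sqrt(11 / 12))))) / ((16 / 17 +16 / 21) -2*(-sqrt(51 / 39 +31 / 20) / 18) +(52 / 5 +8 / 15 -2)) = -1954218*sqrt(1593735) / 168646507613 +24319471176*sqrt(33) / 168646507613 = 0.81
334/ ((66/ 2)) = 334/ 33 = 10.12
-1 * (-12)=12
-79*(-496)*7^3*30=403203360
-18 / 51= -6 / 17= -0.35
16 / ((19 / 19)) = 16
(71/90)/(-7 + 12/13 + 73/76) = -35074/227475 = -0.15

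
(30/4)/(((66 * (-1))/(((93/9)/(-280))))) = 31/7392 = 0.00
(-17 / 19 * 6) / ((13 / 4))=-1.65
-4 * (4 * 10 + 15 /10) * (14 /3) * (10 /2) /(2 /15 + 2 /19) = -275975 /17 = -16233.82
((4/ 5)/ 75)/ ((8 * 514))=1/ 385500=0.00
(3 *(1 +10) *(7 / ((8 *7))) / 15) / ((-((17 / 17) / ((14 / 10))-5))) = 77 / 1200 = 0.06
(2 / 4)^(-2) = 4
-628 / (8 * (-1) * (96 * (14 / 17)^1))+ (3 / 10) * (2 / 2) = 17377 / 13440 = 1.29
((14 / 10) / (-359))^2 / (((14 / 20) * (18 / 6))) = 14 / 1933215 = 0.00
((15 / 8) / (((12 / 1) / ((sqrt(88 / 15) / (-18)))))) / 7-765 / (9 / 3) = -255-sqrt(330) / 6048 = -255.00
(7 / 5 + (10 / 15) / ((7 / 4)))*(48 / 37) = 2992 / 1295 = 2.31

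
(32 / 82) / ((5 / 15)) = 48 / 41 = 1.17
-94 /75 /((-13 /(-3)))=-94 /325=-0.29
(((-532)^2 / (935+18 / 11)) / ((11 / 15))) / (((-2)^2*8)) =265335 / 20606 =12.88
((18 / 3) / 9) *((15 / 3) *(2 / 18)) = 10 / 27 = 0.37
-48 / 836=-12 / 209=-0.06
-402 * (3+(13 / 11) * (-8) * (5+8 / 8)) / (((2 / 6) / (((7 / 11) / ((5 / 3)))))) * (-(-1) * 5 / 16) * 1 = 7483833 / 968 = 7731.23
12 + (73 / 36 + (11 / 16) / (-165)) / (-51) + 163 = 6424543 / 36720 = 174.96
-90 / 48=-15 / 8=-1.88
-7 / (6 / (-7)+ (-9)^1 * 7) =49 / 447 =0.11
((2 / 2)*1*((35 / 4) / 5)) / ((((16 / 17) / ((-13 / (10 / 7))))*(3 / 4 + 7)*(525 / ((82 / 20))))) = -63427 / 3720000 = -0.02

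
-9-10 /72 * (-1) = -319 /36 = -8.86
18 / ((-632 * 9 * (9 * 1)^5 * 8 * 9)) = -1 / 1343482848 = -0.00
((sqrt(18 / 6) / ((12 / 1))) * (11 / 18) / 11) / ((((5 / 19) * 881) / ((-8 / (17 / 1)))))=-19 * sqrt(3) / 2021895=-0.00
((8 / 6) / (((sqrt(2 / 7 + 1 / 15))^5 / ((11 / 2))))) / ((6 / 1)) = 13475 * sqrt(3885) / 50653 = 16.58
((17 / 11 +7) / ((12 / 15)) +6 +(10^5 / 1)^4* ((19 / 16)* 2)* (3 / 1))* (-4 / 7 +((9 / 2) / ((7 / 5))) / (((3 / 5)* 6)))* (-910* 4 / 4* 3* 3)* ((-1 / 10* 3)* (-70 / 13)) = -133315875000000000003121335 / 44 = -3029906250000000000070939.00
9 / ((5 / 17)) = 153 / 5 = 30.60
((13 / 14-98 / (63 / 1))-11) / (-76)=1465 / 9576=0.15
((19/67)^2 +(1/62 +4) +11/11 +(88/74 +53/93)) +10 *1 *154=47787471925/30893298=1546.86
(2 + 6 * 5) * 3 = 96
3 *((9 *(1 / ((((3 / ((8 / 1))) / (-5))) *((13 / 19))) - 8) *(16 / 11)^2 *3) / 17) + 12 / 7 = -51546756 / 187187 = -275.38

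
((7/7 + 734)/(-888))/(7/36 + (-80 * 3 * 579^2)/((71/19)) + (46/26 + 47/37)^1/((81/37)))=18316935/476477086416062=0.00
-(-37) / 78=37 / 78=0.47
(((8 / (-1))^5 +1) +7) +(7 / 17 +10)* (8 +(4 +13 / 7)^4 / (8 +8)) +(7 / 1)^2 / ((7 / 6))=-20812652943 / 653072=-31868.85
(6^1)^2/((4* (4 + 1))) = 9/5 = 1.80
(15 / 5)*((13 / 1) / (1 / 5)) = 195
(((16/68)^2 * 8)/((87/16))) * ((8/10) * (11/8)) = 11264/125715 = 0.09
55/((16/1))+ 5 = 135/16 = 8.44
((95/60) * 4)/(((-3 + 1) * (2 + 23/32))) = -304/261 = -1.16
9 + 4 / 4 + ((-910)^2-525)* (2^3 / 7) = 945810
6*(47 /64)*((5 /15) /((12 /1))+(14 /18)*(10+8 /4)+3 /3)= 17531 /384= 45.65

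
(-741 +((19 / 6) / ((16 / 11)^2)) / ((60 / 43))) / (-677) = 1.09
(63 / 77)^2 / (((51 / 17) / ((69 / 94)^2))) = 128547 / 1069156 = 0.12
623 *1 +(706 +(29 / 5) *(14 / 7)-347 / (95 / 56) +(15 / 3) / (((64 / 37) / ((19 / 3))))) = 4211105 / 3648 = 1154.36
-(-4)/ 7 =4/ 7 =0.57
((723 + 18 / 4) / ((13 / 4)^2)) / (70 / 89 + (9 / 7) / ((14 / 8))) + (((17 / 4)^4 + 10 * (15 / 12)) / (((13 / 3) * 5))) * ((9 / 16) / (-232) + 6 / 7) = 1093311958359507 / 18644388904960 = 58.64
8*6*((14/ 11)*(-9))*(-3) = 18144/ 11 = 1649.45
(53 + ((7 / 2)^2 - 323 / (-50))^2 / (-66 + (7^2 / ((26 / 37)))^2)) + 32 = 689591620829 / 8105882500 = 85.07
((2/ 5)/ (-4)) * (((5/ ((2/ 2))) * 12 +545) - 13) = -296/ 5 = -59.20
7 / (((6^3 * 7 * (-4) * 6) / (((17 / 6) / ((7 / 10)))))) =-85 / 108864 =-0.00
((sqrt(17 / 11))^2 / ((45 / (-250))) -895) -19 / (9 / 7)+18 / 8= -40309 / 44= -916.11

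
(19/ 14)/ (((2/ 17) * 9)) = 323/ 252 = 1.28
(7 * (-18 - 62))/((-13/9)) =5040/13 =387.69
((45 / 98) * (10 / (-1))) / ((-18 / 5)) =125 / 98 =1.28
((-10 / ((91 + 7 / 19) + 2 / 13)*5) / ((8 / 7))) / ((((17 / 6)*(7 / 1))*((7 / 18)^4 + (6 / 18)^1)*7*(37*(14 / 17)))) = -243085050 / 766270032227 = -0.00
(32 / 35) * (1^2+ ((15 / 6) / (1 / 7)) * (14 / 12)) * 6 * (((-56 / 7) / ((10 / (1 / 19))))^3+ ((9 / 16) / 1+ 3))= 12559423207 / 30008125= 418.53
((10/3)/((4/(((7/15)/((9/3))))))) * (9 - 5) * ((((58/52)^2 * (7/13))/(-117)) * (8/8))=-41209/13880646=-0.00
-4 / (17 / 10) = -40 / 17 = -2.35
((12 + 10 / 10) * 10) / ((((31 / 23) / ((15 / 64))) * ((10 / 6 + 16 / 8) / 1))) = 67275 / 10912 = 6.17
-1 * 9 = -9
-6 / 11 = -0.55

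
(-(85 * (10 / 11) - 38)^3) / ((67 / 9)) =-8136.56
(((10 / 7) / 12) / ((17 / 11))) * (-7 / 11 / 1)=-5 / 102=-0.05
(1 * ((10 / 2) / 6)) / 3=5 / 18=0.28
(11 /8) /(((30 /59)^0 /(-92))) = -253 /2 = -126.50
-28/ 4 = -7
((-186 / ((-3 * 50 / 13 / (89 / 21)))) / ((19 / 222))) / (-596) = -1.34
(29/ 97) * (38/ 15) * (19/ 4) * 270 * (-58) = -5464818/ 97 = -56338.33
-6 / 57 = -2 / 19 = -0.11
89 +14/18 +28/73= 90.16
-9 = -9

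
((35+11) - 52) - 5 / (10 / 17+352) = -6.01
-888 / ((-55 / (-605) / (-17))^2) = -31052472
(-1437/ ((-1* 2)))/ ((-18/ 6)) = -479/ 2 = -239.50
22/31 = 0.71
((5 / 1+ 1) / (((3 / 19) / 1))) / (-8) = -19 / 4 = -4.75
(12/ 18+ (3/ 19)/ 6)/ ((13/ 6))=79/ 247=0.32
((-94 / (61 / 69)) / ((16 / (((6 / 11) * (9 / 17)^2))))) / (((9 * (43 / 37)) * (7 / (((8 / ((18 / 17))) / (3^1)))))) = -119991 / 3433507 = -0.03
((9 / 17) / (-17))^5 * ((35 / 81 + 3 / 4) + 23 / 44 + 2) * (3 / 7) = -7219287 / 155231530334573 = -0.00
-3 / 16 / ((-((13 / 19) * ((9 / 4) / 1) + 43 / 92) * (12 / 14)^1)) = 3059 / 28064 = 0.11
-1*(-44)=44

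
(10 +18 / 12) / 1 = 23 / 2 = 11.50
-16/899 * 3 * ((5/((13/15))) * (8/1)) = -28800/11687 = -2.46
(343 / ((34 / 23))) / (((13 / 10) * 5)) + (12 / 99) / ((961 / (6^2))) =83405227 / 2336191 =35.70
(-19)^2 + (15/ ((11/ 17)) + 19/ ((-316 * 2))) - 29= 2469015/ 6952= 355.15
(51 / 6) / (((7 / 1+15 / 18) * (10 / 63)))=3213 / 470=6.84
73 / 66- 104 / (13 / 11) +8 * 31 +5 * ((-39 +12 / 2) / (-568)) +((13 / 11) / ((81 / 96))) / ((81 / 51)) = 739144627 / 4554792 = 162.28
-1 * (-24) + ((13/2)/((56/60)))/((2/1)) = 1539/56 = 27.48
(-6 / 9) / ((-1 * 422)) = 1 / 633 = 0.00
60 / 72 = 5 / 6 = 0.83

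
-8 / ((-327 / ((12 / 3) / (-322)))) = -16 / 52647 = -0.00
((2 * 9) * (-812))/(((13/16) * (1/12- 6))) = 3040.38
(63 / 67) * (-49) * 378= -1166886 / 67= -17416.21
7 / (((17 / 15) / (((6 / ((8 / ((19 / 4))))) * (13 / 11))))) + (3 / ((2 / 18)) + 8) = 182525 / 2992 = 61.00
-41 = -41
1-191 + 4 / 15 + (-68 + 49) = -3131 / 15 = -208.73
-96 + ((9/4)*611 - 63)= 1215.75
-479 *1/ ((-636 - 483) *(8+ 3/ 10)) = 4790/ 92877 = 0.05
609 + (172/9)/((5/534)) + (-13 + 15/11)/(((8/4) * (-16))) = 437321/165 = 2650.43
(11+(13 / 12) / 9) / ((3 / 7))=8407 / 324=25.95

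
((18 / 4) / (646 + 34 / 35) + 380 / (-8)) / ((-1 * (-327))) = -238985 / 1645464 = -0.15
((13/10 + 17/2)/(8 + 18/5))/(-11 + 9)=-0.42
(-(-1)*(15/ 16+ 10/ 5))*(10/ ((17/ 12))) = 705/ 34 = 20.74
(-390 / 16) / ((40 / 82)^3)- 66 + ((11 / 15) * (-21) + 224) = -862639 / 12800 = -67.39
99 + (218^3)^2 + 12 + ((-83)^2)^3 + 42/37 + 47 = 3983469856292029/37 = 107661347467352.14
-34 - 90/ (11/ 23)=-2444/ 11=-222.18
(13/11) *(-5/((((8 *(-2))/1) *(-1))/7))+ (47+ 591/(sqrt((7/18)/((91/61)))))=7817/176+ 1773 *sqrt(1586)/61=1201.94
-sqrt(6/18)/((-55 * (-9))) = -sqrt(3)/1485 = -0.00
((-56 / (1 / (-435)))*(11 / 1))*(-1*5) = -1339800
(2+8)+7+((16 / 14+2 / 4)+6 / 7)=39 / 2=19.50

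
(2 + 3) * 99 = 495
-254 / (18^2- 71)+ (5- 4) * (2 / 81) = -20068 / 20493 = -0.98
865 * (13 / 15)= 749.67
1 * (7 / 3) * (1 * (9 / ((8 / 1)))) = 21 / 8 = 2.62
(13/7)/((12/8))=26/21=1.24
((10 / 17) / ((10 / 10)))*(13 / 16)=65 / 136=0.48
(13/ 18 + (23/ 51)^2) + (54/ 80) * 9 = 80927/ 11560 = 7.00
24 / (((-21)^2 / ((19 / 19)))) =8 / 147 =0.05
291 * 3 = 873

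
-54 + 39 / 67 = -3579 / 67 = -53.42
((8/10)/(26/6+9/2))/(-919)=-24/243535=-0.00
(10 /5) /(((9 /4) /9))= 8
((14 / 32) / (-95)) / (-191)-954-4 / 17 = -4709570921 / 4935440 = -954.24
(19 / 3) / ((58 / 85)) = 1615 / 174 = 9.28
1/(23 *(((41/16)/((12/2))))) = 96/943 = 0.10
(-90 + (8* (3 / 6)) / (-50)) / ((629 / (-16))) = 36032 / 15725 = 2.29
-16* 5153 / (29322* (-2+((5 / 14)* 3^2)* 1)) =-577136 / 249237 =-2.32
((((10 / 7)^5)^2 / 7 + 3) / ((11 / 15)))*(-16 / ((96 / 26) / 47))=-4424745418145 / 1977326743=-2237.74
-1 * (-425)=425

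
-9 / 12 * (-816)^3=407503872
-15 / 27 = -5 / 9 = -0.56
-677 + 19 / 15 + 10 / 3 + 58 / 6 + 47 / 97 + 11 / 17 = -16364719 / 24735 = -661.60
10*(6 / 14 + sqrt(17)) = 30 / 7 + 10*sqrt(17) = 45.52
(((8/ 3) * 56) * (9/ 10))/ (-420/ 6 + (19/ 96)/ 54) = -3483648/ 1814305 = -1.92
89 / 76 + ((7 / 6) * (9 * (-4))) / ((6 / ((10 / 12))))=-1063 / 228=-4.66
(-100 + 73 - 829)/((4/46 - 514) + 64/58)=142738/85511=1.67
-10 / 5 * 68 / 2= -68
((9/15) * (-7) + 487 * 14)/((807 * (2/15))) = 34069/538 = 63.33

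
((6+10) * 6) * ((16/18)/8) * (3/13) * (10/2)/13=160/169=0.95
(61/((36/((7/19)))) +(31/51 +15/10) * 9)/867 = 227849/10081476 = 0.02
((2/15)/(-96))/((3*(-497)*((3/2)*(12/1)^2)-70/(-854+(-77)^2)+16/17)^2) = -1215245/90752088293854346304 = -0.00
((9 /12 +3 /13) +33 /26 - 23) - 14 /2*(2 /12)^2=-377 /18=-20.94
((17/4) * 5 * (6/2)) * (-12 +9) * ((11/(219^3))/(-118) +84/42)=-210699386605/550848072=-382.50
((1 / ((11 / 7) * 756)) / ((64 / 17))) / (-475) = -17 / 36115200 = -0.00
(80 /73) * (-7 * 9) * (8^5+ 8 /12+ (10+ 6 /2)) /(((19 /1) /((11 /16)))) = -113588475 /1387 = -81895.08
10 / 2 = 5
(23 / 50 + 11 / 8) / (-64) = -367 / 12800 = -0.03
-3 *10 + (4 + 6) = -20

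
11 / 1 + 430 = 441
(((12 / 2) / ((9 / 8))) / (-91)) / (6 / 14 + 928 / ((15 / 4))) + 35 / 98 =1690765 / 4737278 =0.36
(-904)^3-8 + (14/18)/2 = -13297738889/18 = -738763271.61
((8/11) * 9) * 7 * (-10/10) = -504/11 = -45.82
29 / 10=2.90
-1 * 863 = -863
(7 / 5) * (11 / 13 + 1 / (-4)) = 0.83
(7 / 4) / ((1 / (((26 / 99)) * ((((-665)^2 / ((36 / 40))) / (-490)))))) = -821275 / 1782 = -460.87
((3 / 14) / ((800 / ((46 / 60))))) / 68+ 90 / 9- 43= -251327977 / 7616000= -33.00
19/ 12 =1.58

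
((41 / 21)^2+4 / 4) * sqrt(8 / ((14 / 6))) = 4244 * sqrt(42) / 3087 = 8.91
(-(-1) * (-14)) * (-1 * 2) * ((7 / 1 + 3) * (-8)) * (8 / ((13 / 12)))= -215040 / 13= -16541.54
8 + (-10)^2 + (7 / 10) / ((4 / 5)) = 871 / 8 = 108.88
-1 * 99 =-99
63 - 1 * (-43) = 106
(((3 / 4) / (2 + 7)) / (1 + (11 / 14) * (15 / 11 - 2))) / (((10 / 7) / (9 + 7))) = 28 / 15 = 1.87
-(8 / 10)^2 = -16 / 25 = -0.64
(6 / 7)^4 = 1296 / 2401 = 0.54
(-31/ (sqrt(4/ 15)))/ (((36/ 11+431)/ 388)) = -66154 * sqrt(15)/ 4777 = -53.63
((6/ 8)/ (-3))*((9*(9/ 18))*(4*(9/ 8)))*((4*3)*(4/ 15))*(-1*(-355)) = -5751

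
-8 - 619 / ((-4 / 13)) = 8015 / 4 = 2003.75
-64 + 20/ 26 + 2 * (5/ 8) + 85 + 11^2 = 7489/ 52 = 144.02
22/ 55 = 2/ 5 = 0.40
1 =1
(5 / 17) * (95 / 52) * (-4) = -475 / 221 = -2.15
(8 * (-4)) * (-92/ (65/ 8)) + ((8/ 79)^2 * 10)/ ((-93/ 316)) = 172870144/ 477555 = 361.99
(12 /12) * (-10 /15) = -0.67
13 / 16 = 0.81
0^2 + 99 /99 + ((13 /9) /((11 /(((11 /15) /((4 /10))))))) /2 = 121 /108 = 1.12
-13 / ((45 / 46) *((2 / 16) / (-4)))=19136 / 45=425.24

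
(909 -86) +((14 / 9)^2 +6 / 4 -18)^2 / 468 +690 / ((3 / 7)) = 29887776097 / 12282192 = 2433.42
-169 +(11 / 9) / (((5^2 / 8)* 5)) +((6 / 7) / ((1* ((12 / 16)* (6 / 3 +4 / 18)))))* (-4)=-1346459 / 7875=-170.98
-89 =-89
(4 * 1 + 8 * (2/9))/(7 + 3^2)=13/36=0.36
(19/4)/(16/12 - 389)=-57/4652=-0.01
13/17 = 0.76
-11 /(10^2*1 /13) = -1.43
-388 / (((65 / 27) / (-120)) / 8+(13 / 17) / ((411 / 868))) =-4684531968 / 19468475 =-240.62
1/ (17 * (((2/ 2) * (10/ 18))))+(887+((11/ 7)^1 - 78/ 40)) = 2110411/ 2380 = 886.73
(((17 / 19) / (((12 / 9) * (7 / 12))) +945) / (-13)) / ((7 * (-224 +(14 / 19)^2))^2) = -431561421 / 14508083816408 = -0.00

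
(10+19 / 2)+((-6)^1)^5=-15513 / 2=-7756.50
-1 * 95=-95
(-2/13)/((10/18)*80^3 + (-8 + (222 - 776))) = -9/16607123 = -0.00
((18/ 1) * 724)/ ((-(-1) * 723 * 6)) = 724/ 241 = 3.00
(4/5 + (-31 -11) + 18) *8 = -928/5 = -185.60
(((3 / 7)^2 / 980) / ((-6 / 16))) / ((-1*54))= 1 / 108045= 0.00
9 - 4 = 5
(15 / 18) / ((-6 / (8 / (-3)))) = 10 / 27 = 0.37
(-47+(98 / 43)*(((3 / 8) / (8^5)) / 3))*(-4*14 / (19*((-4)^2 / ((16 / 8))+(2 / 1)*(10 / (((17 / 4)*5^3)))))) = 112580996775 / 6532235264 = 17.23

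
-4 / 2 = -2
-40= -40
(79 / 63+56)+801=54070 / 63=858.25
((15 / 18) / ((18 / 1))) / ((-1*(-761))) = 5 / 82188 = 0.00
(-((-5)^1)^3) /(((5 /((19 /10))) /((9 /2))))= 855 /4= 213.75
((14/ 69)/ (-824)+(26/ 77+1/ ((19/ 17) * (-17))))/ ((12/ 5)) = 0.12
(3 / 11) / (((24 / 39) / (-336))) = -1638 / 11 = -148.91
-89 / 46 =-1.93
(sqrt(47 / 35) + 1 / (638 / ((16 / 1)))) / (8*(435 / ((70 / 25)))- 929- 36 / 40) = 0.00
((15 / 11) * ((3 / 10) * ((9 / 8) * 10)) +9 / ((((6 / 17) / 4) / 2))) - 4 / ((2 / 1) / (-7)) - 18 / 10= 97153 / 440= 220.80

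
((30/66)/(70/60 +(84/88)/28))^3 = 1728000/31855013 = 0.05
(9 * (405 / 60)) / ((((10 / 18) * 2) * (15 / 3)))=2187 / 200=10.94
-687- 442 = -1129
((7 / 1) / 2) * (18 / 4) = 63 / 4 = 15.75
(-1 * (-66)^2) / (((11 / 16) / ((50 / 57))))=-105600 / 19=-5557.89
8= 8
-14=-14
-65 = -65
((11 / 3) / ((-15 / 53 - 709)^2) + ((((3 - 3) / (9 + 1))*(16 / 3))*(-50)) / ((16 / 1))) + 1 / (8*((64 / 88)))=182172683 / 1059868848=0.17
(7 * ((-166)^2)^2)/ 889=759333136/ 127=5979001.07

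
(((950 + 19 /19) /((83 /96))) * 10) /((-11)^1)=-912960 /913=-999.96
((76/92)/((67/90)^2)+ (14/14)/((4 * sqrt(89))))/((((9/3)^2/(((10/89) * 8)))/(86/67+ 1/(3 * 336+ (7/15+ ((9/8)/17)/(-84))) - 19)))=-93532364856216000/35464321722105631 - 1367432234740 * sqrt(89)/275135565192273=-2.68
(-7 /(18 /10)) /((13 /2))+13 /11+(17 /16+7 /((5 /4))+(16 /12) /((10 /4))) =800963 /102960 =7.78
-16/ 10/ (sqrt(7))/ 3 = -8*sqrt(7)/ 105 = -0.20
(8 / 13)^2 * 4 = 256 / 169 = 1.51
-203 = -203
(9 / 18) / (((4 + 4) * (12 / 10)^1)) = 5 / 96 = 0.05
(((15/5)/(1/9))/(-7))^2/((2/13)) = 9477/98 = 96.70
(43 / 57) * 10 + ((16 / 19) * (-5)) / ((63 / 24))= 790 / 133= 5.94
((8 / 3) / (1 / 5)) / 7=40 / 21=1.90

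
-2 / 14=-1 / 7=-0.14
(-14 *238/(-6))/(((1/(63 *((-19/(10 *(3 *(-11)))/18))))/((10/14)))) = 15827/198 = 79.93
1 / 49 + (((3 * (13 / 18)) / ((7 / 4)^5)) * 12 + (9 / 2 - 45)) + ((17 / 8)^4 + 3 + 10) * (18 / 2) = 18010466463 / 68841472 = 261.62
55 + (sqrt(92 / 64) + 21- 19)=sqrt(23) / 4 + 57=58.20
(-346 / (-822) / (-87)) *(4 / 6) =-346 / 107271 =-0.00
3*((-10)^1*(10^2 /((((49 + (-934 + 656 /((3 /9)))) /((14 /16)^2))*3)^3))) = -14706125 /374608661151744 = -0.00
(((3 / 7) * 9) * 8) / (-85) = -216 / 595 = -0.36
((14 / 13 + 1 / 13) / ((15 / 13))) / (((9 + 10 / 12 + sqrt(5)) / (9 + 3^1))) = 4248 / 3301 -432 *sqrt(5) / 3301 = 0.99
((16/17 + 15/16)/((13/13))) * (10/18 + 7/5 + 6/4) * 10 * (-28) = -1112447/612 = -1817.72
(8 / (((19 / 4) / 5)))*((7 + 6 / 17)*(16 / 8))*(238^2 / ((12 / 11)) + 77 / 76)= 118388270000 / 18411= 6430300.91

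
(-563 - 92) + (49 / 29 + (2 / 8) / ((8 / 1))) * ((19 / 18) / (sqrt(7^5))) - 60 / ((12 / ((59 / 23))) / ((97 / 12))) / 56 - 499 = -17864839 / 15456 + 30343 * sqrt(7) / 5729472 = -1155.84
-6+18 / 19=-96 / 19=-5.05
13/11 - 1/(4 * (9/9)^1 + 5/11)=516/539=0.96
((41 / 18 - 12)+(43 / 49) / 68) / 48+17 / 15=6700921 / 7197120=0.93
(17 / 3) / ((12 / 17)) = 289 / 36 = 8.03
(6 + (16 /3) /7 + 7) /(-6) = -289 /126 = -2.29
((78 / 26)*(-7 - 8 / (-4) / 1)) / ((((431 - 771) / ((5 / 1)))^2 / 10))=-75 / 2312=-0.03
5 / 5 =1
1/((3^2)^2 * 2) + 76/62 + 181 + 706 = 4460701/5022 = 888.23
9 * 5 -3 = 42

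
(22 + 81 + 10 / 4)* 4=422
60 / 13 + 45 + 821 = 11318 / 13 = 870.62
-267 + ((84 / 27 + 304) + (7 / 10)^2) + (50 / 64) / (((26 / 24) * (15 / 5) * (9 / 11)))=956941 / 23400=40.89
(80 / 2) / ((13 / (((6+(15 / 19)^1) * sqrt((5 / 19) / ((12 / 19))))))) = 860 * sqrt(15) / 247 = 13.48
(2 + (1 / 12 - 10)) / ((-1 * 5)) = 19 / 12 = 1.58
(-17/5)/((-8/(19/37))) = 323/1480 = 0.22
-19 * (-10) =190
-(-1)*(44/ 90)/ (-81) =-22/ 3645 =-0.01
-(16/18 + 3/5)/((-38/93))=2077/570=3.64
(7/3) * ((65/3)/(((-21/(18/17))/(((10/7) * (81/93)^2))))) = -315900/114359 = -2.76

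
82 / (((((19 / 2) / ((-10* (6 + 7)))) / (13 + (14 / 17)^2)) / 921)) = -77620001160 / 5491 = -14135858.89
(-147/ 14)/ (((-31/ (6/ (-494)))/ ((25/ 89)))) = -1575/ 1362946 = -0.00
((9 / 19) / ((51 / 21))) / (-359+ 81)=-63 / 89794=-0.00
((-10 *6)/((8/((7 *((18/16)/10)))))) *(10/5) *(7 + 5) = -567/4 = -141.75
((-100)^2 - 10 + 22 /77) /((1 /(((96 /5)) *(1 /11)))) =6713472 /385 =17437.59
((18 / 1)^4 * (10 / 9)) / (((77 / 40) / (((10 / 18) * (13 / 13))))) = 2592000 / 77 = 33662.34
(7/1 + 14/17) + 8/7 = 8.97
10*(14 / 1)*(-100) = -14000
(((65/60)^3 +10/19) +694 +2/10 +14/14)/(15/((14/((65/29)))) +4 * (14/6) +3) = 23227086841/491029920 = 47.30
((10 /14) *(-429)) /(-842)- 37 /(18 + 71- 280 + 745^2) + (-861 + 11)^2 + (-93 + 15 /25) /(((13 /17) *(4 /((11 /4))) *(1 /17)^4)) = -377491816161592129 /60732129640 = -6215685.48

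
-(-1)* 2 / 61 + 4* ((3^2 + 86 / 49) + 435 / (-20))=-131357 / 2989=-43.95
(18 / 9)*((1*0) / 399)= 0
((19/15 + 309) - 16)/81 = 3.63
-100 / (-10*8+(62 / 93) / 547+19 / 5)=820500 / 625211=1.31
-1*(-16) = 16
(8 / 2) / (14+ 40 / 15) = 0.24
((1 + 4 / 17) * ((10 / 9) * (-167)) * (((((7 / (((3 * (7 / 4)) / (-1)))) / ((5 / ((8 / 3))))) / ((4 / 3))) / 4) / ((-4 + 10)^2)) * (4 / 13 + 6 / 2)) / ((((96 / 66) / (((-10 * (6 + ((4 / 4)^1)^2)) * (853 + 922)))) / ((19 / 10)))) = -455751.78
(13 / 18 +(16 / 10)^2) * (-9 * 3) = -4431 / 50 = -88.62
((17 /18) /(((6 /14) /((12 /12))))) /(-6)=-119 /324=-0.37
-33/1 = -33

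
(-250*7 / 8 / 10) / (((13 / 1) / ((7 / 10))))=-245 / 208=-1.18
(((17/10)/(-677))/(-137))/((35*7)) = 17/227235050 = 0.00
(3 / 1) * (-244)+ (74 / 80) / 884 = -25883483 / 35360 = -732.00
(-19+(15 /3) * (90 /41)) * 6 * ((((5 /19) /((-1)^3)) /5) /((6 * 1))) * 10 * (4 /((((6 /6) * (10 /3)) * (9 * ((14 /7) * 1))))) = 658 /2337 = 0.28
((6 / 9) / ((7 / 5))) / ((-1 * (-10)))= 1 / 21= 0.05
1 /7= 0.14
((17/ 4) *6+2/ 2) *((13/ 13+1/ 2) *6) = 477/ 2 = 238.50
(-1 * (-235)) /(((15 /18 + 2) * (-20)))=-141 /34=-4.15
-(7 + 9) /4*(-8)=32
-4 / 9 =-0.44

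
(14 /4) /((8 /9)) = 3.94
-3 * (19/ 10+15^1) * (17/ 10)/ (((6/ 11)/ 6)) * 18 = -853281/ 50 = -17065.62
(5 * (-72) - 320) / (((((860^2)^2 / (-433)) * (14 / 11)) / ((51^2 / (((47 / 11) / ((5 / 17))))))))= 136274193 / 1799656846400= 0.00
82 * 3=246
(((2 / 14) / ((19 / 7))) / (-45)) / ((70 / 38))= -1 / 1575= -0.00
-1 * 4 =-4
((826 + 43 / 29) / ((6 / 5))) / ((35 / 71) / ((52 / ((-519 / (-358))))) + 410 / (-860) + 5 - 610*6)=-1136550873380 / 6024951635057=-0.19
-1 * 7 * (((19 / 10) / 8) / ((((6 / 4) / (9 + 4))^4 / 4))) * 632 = -9602893664 / 405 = -23710848.55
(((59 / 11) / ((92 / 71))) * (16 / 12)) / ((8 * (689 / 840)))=146615 / 174317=0.84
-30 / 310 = -3 / 31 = -0.10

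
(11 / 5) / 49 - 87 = -21304 / 245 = -86.96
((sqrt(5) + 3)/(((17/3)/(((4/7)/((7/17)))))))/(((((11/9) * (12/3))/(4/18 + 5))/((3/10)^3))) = 3807 * sqrt(5)/539000 + 11421/539000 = 0.04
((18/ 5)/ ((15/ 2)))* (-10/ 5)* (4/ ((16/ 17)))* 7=-714/ 25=-28.56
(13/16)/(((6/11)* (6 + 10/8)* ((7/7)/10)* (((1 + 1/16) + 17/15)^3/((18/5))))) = 2965248000/4244532307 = 0.70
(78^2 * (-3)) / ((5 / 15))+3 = -54753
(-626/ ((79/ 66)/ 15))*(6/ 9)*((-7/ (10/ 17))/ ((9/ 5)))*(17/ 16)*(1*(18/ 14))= 14925405/ 316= 47232.29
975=975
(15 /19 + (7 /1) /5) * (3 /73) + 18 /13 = 132942 /90155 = 1.47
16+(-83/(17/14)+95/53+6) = -40149/901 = -44.56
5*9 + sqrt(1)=46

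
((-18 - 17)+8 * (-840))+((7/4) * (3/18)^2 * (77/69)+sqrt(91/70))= -6753.81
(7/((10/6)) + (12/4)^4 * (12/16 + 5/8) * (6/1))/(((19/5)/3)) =40347/76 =530.88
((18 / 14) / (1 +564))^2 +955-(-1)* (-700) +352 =9494709256 / 15642025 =607.00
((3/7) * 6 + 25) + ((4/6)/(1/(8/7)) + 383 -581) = -509/3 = -169.67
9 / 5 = 1.80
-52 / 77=-0.68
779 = 779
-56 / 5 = -11.20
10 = 10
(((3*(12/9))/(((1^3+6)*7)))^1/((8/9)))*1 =9/98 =0.09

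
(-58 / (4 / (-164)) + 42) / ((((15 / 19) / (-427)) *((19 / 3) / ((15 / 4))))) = -775005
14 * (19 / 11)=266 / 11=24.18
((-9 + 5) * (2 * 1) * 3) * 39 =-936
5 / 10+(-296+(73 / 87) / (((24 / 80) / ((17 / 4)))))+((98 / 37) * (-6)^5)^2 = 151567075935857 / 357309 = 424190479.21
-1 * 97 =-97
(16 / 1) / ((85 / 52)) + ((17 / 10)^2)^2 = 3083857 / 170000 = 18.14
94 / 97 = 0.97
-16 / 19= -0.84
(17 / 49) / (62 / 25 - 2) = 0.72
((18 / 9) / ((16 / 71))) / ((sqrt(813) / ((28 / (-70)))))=-71*sqrt(813) / 16260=-0.12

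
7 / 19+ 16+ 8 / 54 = 8473 / 513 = 16.52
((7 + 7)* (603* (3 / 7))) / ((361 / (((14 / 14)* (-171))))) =-1713.79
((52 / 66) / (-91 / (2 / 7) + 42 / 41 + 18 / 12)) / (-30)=533 / 6412725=0.00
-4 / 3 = -1.33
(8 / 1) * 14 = 112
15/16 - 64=-1009/16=-63.06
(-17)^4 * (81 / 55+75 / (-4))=-317463321 / 220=-1443015.10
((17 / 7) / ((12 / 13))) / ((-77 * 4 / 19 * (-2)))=4199 / 51744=0.08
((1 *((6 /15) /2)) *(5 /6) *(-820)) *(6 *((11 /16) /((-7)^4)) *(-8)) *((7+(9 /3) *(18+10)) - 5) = 387860 /2401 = 161.54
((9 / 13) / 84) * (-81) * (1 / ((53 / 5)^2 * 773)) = -0.00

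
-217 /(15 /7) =-1519 /15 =-101.27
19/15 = 1.27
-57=-57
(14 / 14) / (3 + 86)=1 / 89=0.01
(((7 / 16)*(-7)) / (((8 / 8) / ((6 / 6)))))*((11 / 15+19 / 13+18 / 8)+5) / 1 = -28.92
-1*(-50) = 50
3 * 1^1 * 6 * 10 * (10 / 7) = 1800 / 7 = 257.14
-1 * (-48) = 48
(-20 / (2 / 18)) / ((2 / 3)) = -270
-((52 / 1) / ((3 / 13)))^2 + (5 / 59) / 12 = -107846321 / 2124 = -50775.10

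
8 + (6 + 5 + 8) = 27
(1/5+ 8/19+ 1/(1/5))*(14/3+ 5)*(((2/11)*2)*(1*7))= 138.31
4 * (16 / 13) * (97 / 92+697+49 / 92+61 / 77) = 79270432 / 23023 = 3443.10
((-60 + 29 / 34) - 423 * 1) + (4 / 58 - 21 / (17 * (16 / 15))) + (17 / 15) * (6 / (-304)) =-362134627 / 749360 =-483.26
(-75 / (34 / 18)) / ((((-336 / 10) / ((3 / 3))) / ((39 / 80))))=0.58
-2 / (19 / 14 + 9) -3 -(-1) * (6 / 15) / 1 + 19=470 / 29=16.21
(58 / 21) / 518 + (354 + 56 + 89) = 2714090 / 5439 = 499.01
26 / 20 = 13 / 10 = 1.30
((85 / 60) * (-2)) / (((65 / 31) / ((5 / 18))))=-527 / 1404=-0.38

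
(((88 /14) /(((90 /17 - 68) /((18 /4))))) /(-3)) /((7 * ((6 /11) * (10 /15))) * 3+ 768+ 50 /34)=104907 /542185189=0.00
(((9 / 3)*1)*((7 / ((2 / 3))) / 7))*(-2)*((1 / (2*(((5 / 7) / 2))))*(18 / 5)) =-1134 / 25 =-45.36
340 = 340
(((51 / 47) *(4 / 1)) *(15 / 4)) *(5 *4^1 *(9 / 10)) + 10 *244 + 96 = 132962 / 47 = 2828.98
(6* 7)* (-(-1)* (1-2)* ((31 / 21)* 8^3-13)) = -31198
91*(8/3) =728/3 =242.67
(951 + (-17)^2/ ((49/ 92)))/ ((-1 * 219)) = -73187/ 10731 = -6.82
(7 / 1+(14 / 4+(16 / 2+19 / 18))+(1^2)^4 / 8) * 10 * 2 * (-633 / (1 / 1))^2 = 315431285 / 2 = 157715642.50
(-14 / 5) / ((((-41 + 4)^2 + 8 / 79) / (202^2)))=-45129224 / 540795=-83.45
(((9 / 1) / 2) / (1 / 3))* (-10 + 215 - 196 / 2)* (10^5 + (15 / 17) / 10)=9822608667 / 68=144450127.46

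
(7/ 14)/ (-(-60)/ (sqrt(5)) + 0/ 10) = sqrt(5)/ 120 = 0.02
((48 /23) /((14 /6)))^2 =20736 /25921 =0.80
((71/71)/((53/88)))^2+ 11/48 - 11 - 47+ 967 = 122964899/134832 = 911.99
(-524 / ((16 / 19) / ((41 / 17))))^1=-102049 / 68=-1500.72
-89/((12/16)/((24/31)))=-2848/31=-91.87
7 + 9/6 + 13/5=111/10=11.10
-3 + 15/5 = 0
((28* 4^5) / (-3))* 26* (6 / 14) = -106496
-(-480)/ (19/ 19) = 480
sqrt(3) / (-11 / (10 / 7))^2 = 100 * sqrt(3) / 5929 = 0.03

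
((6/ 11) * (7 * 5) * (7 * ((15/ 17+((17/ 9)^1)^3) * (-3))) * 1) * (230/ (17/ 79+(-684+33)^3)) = 210242526200/ 82534721609241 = 0.00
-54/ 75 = -18/ 25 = -0.72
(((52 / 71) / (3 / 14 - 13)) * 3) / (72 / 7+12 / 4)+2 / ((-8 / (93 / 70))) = -38066927 / 110314120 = -0.35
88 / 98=44 / 49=0.90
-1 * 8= -8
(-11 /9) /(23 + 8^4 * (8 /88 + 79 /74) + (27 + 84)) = -4477 /17872218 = -0.00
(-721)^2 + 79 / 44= 519842.80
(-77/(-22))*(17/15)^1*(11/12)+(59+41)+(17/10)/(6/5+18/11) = 243911/2340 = 104.24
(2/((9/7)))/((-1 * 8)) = -7/36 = -0.19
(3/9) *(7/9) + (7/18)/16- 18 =-15307/864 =-17.72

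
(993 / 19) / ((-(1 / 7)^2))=-48657 / 19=-2560.89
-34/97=-0.35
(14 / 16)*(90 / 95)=63 / 76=0.83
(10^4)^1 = 10000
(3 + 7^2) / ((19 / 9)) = 468 / 19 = 24.63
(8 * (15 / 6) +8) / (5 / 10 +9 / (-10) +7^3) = 140 / 1713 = 0.08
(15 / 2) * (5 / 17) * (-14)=-525 / 17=-30.88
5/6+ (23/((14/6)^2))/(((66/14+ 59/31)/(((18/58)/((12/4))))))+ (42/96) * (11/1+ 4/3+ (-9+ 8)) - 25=-19.14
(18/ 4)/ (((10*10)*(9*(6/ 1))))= 1/ 1200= 0.00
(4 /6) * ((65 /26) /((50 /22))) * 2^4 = 176 /15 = 11.73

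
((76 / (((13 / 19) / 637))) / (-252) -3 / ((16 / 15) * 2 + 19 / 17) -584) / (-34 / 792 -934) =284195648 / 306631349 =0.93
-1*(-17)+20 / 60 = 52 / 3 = 17.33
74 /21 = 3.52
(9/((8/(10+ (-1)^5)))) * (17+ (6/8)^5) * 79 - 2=112932365/8192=13785.69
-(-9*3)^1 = 27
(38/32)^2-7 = -1431/256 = -5.59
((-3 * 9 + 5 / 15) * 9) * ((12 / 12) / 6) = -40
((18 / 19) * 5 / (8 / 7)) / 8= 315 / 608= 0.52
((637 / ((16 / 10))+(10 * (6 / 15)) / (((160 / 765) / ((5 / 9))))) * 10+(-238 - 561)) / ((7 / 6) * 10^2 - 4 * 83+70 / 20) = -19731 / 1271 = -15.52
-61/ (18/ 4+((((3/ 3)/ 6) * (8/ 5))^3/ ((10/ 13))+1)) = -2058750/ 186457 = -11.04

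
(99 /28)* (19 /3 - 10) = -363 /28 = -12.96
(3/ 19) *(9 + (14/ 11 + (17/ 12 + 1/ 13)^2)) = 3347147/ 1695408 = 1.97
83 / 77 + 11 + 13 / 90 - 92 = -552859 / 6930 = -79.78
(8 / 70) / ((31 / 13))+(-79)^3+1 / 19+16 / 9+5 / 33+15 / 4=-4024896414017 / 8163540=-493033.22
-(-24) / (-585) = -8 / 195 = -0.04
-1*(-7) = 7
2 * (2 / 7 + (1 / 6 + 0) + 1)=61 / 21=2.90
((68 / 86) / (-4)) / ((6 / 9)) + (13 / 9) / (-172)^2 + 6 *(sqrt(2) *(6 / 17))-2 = -611447 / 266256 + 36 *sqrt(2) / 17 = 0.70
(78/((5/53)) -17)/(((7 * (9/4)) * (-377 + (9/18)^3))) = -129568/949725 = -0.14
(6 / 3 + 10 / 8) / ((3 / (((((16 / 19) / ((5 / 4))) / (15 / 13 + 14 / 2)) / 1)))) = 1352 / 15105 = 0.09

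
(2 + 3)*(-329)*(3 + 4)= -11515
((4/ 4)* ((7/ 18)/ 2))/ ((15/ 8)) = 14/ 135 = 0.10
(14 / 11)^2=196 / 121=1.62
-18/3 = -6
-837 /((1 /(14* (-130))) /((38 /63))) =918840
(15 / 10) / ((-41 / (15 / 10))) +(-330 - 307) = -104477 / 164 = -637.05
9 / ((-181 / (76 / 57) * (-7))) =0.01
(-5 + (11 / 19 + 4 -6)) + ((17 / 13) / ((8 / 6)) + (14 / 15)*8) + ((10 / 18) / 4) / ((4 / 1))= 366547 / 177840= 2.06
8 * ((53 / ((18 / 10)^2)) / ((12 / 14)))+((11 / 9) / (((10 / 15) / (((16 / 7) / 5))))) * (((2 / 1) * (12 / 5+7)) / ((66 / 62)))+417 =24854849 / 42525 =584.48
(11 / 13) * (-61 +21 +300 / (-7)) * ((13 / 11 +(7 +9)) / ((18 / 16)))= -13920 / 13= -1070.77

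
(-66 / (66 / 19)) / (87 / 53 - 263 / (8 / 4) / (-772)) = -1554808 / 148267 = -10.49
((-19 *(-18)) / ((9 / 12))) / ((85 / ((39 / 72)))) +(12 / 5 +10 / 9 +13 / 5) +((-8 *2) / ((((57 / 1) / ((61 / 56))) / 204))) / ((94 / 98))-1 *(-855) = 545823809 / 683145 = 798.99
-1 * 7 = -7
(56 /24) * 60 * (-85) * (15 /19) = -178500 /19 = -9394.74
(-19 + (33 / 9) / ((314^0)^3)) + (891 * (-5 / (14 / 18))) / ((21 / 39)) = -1565959 / 147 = -10652.78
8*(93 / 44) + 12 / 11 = 18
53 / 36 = 1.47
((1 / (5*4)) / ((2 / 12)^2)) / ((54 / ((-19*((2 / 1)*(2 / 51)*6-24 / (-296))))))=-6593 / 18870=-0.35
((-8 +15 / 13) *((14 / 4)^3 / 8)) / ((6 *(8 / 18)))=-91581 / 6656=-13.76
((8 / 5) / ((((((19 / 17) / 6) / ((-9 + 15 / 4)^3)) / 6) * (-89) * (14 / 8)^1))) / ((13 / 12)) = 4858056 / 109915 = 44.20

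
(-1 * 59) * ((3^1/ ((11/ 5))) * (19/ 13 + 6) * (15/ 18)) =-143075/ 286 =-500.26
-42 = -42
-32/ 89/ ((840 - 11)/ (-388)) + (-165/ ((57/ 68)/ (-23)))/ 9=503.21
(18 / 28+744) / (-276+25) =-2.97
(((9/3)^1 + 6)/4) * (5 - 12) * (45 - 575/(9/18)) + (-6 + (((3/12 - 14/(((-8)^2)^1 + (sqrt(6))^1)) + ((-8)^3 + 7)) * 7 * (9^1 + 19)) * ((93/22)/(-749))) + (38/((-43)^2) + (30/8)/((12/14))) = 639471189773217/35603826280 - 9114 * sqrt(6)/2406965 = 17960.73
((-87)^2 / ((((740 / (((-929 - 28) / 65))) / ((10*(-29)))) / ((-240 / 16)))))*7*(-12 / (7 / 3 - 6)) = -7218509886 / 481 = -15007297.06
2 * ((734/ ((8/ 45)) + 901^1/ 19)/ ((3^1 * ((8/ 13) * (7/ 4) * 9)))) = 4126057/ 14364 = 287.25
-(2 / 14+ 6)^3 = -79507 / 343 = -231.80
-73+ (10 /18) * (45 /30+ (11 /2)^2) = -55.36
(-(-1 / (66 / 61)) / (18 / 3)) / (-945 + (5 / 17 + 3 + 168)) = -1037 / 5208588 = -0.00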